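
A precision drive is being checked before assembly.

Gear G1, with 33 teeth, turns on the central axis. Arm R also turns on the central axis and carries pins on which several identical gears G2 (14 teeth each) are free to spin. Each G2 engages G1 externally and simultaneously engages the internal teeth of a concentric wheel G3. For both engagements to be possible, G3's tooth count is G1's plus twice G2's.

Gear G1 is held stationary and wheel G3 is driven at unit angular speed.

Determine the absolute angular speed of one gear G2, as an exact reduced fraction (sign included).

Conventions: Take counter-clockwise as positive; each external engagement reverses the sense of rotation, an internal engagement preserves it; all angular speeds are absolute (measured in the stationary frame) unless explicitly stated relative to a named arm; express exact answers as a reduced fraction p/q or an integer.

61/28

recognized (axles ride arm R): planetary set, 33/14/61 teeth
ring teeth: 33 + 2·14 = 61
33(ω_sun−ω_arm) = −61(ω_ring−ω_arm),  ω_sun = 0, ω_ring = 1
33(0−ω_arm) = −61(1−ω_arm)  ⇒  94·ω_arm = 61  ⇒  ω_arm = 61/94
sun–planet mesh: 33·(0−61/94) = −14·(ω_p−ω_arm)  ⇒  ω_p−ω_arm = 2013/1316
ω_p = 61/94 + 2013/1316 = 61/28
exact speed ratio = 61/28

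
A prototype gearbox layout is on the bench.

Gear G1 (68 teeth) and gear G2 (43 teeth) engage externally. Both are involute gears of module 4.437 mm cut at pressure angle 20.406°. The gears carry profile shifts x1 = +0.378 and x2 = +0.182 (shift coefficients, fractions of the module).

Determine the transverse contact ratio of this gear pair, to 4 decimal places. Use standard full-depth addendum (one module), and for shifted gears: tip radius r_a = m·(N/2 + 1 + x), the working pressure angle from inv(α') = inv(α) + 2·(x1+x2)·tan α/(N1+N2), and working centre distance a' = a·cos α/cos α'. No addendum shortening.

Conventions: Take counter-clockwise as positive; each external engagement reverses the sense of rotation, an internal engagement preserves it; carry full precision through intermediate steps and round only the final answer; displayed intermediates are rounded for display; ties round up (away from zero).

1.6729

class = single-mesh tooth geometry [involute pair 68T × 43T, m = 4.437]
base radii: r_b1 = 141.390979, r_b2 = 89.409001
tip radii: r_a1 = 156.972186, r_a2 = 100.640034
inv(α') = inv(20.406°) + 2·(+0.378+0.182)·tan α/(68+43) = 0.01961766  ⇒  α' = 21.84573°
a' = a·cos α / cos α' = 246.2535·cos 20.406°/cos 21.84573° = 248.656195
action lengths: √(r_a1²−r_b1²) = 68.182536, √(r_a2²−r_b2²) = 46.200075
base pitch p_b = π·m·cos α = 13.064496
CR = (68.182536 + 46.200075 − 248.656195·sin 21.84573°)/13.064496 = 1.672890
contact ratio ≈ 1.6729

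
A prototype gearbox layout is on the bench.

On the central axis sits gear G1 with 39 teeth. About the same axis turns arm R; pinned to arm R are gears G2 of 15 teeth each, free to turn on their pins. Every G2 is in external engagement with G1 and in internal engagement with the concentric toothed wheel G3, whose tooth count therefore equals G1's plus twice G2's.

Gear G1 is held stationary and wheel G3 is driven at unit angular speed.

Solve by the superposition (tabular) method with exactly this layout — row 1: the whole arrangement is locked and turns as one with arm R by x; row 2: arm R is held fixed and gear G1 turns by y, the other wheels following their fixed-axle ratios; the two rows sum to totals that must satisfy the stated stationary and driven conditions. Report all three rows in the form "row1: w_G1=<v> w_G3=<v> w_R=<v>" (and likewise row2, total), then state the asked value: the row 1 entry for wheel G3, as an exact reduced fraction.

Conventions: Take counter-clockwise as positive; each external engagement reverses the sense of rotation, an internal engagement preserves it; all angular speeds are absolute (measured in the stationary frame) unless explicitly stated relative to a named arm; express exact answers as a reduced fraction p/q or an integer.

row1: w_G1=23/36 w_G3=23/36 w_R=23/36
row2: w_G1=-23/36 w_G3=13/36 w_R=0
total: w_G1=0 w_G3=1 w_R=23/36
asked value: 23/36

planetary set (39T centre, 15T on arm, 69T internal) — Willis relation
row 1 (train locked, turned with arm): all members turn x
superposition row 2 [arm held]: sun y, ring −(39/69)·y, arm 0
boundary: total ω_sun = x + y = 0 and total ω_ring = x − (39/69)·y = 1  ⇒  y = -23/36, x = 23/36
row 2 ring = −(39/69)·(-23/36) = 13/36
totals (row 1 + row 2): sun 23/36 + (-23/36) = 0, ring 23/36 + 13/36 = 1, arm 23/36 + 0 = 23/36
asked cell (row1, ring) = 23/36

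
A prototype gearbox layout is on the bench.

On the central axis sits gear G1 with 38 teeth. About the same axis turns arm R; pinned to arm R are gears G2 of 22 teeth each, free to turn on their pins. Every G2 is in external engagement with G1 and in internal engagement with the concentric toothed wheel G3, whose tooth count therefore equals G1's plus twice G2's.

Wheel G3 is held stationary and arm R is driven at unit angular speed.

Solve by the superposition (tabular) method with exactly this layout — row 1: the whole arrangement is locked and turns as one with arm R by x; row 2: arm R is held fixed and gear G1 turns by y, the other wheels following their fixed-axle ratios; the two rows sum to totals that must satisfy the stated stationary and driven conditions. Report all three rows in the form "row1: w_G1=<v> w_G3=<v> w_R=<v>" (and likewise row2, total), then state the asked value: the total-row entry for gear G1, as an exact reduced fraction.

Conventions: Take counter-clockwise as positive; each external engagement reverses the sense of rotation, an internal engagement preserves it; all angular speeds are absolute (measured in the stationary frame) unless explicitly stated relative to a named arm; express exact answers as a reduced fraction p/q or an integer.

row1: w_G1=1 w_G3=1 w_R=1
row2: w_G1=41/19 w_G3=-1 w_R=0
total: w_G1=60/19 w_G3=0 w_R=1
asked value: 60/19

topology: planetary set — G1 38T / G2 22T / G3 82T, arm = carrier (Willis)
row 1: whole set turns with the arm by x
row 2 (arm held, sun turns y): ω_ring = −(38/82)·y, ω_arm = 0
boundary: total ω_ring = x − (38/82)·y = 0 and total ω_arm = x = 1  ⇒  y = 41/19, x = 1
row 2 ring = −(38/82)·41/19 = -1
totals (row 1 + row 2): sun 1 + 41/19 = 60/19, ring 1 + (-1) = 0, arm 1 + 0 = 1
asked cell (total, sun) = 60/19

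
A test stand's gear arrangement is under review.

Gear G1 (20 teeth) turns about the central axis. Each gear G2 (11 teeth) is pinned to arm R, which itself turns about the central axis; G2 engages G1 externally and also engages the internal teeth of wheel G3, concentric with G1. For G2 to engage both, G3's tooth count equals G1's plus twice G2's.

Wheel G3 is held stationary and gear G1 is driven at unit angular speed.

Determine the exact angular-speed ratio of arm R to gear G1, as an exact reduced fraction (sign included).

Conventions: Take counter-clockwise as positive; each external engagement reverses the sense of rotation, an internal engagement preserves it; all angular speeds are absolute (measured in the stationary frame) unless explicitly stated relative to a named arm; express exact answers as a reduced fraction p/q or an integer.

class = planetary set [G3 = 20+2·11 = 42; Willis about the carrier]
ring teeth: 20 + 2·11 = 42
20(ω_sun−ω_arm) = −42(ω_ring−ω_arm),  ω_ring = 0, ω_sun = 1
20(1−ω_arm) = −42(0−ω_arm)  ⇒  62·ω_arm = 20  ⇒  ω_arm = 10/31
ω_out/ω_in = 10/31

10/31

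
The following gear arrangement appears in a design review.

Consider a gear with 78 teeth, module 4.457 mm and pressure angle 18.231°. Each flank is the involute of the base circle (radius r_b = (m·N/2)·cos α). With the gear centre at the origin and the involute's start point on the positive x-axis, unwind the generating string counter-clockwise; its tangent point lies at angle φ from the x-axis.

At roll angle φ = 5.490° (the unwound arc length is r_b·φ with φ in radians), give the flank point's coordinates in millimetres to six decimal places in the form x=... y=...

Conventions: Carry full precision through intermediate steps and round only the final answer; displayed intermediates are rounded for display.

x=165.853752 y=0.048369

topology: single-mesh involute geometry — m = 4.457, N = 78
pitch radius r_p = m·N/2 = 4.457·78/2 = 173.823000
base radius r_b = r_p·cos α = 173.823000·cos 18.231° = 165.097593
roll angle φ = 5.490° = 0.09581858 rad
x = r_b·(cos φ + φ·sin φ) = 165.853752
y = r_b·(sin φ − φ·cos φ) = 0.048369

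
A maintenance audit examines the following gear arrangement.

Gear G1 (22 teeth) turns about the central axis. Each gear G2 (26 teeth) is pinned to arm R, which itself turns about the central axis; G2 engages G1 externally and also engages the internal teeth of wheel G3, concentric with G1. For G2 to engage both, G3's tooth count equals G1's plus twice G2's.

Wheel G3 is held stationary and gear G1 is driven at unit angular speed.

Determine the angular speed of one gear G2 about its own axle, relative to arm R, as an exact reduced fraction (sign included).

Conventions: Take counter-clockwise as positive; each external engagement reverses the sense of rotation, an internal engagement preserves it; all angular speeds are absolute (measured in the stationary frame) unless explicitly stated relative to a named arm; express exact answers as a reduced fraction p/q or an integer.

recognized (axles ride arm R): planetary set, 22/26/74 teeth
ring teeth: 22 + 2·26 = 74
22(ω_sun−ω_arm) = −74(ω_ring−ω_arm),  ω_ring = 0, ω_sun = 1
22(1−ω_arm) = −74(0−ω_arm)  ⇒  96·ω_arm = 22  ⇒  ω_arm = 11/48
sun–planet mesh: 22·(1−11/48) = −26·(ω_p−ω_arm)  ⇒  ω_p−ω_arm = -407/624
exact speed ratio = -407/624

-407/624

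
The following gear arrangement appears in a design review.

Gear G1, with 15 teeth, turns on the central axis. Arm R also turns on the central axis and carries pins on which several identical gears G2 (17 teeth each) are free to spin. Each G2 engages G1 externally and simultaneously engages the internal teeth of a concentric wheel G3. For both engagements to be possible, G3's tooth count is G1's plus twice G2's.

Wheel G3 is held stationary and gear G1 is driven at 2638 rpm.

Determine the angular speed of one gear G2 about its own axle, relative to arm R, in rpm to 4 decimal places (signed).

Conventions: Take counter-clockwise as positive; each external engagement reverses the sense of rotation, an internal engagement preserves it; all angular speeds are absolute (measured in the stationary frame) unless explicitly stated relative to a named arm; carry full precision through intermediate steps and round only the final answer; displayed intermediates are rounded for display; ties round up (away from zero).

-1782.1048 rpm

recognized (axles ride arm R): planetary set, 15/17/49 teeth
normalise by the input: solve with ω_sun = 1, then scale by 2638 rpm
ring teeth: 15 + 2·17 = 49
15(ω_sun−ω_arm) = −49(ω_ring−ω_arm),  ω_ring = 0, ω_sun = 1
15(1−ω_arm) = −49(0−ω_arm)  ⇒  64·ω_arm = 15  ⇒  ω_arm = 15/64
sun–planet mesh: 15·(1−15/64) = −17·(ω_p−ω_arm)  ⇒  ω_p−ω_arm = -735/1088
scale: ω_p−ω_arm = -735/1088 × 2638 rpm = -1782.1048 rpm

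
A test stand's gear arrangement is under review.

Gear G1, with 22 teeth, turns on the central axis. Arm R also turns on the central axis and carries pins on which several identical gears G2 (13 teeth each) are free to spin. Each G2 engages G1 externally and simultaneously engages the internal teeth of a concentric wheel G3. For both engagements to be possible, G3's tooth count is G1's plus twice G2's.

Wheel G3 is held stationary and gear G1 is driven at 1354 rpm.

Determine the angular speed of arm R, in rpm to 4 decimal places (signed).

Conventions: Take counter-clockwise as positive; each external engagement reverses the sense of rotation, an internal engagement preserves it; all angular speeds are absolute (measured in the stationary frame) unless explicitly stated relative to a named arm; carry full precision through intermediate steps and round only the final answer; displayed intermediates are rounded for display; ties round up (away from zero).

class = planetary set [G3 = 22+2·13 = 48; Willis about the carrier]
normalise by the input: solve with ω_sun = 1, then scale by 1354 rpm
ring teeth: 22 + 2·13 = 48
22(ω_sun−ω_arm) = −48(ω_ring−ω_arm),  ω_ring = 0, ω_sun = 1
22(1−ω_arm) = −48(0−ω_arm)  ⇒  70·ω_arm = 22  ⇒  ω_arm = 11/35
scale: ω_arm = 11/35 × 1354 rpm = +425.5429 rpm

+425.5429 rpm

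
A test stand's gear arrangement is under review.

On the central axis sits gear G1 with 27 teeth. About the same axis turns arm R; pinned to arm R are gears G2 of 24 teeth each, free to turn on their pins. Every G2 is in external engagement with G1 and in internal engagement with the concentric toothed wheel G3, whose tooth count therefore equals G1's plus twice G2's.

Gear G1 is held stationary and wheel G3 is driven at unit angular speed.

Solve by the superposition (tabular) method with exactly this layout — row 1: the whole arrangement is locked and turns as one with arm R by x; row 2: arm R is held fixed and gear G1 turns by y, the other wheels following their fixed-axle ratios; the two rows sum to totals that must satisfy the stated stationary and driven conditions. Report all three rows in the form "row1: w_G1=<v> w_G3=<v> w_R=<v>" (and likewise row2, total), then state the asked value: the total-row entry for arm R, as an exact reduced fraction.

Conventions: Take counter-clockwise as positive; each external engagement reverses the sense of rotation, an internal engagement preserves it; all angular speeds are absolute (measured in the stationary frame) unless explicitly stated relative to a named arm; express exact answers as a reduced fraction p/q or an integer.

topology: planetary set — G1 27T / G2 24T / G3 75T, arm = carrier (Willis)
row 1 (train locked, turned with arm): all members turn x
row 2 (arm held, sun turns y): ω_ring = −(27/75)·y, ω_arm = 0
boundary: total ω_sun = x + y = 0 and total ω_ring = x − (27/75)·y = 1  ⇒  y = -25/34, x = 25/34
row 2 ring = −(27/75)·(-25/34) = 9/34
totals (row 1 + row 2): sun 25/34 + (-25/34) = 0, ring 25/34 + 9/34 = 1, arm 25/34 + 0 = 25/34
asked cell (total, arm) = 25/34

row1: w_G1=25/34 w_G3=25/34 w_R=25/34
row2: w_G1=-25/34 w_G3=9/34 w_R=0
total: w_G1=0 w_G3=1 w_R=25/34
asked value: 25/34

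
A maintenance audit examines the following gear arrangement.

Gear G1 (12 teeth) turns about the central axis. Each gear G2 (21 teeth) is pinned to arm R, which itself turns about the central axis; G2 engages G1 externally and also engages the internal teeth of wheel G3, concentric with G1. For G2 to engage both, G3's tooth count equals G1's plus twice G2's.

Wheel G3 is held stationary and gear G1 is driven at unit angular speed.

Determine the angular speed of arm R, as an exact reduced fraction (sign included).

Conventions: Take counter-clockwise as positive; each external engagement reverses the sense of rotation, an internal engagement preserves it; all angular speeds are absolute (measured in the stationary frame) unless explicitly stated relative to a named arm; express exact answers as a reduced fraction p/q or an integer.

2/11

recognized (axles ride arm R): planetary set, 12/21/54 teeth
ring teeth: 12 + 2·21 = 54
12(ω_sun−ω_arm) = −54(ω_ring−ω_arm),  ω_ring = 0, ω_sun = 1
12(1−ω_arm) = −54(0−ω_arm)  ⇒  66·ω_arm = 12  ⇒  ω_arm = 2/11
exact speed ratio = 2/11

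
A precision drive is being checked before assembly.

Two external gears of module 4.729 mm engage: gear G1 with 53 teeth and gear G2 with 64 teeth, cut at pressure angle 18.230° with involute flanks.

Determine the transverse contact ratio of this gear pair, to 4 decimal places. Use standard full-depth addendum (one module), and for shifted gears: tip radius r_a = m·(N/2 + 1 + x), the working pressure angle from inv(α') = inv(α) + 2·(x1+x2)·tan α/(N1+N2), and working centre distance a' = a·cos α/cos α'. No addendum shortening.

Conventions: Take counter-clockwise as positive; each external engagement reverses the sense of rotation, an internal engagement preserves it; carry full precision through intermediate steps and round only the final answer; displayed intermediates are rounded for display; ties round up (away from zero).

single-mesh involute tooth geometry (53T engaging 64T at module 4.729)
base radii: r_b1 = 119.028562, r_b2 = 143.732603
tip radii: r_a1 = 130.047500, r_a2 = 156.057000
no profile shift: α' = α, a' = a
action lengths: √(r_a1²−r_b1²) = 52.388488, √(r_a2²−r_b2²) = 60.784259
base pitch p_b = π·m·cos α = 14.110915
CR = (52.388488 + 60.784259 − 276.646500·sin 18.23000°)/14.110915 = 1.887106
contact ratio ≈ 1.8871

1.8871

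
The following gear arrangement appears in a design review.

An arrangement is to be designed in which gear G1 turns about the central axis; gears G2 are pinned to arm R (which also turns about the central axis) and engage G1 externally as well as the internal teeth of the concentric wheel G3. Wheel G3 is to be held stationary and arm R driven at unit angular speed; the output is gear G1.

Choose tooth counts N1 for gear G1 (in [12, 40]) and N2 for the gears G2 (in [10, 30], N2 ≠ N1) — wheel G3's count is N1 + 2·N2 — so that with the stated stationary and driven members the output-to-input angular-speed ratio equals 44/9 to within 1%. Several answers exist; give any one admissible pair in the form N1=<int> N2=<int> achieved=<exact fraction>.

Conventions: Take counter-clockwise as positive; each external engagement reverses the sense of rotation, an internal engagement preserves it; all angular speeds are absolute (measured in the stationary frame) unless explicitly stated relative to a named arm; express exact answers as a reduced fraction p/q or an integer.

N1=18 N2=26 achieved=44/9

planetary set to be sized for 44/9 (Willis relation)
Willis with ω_ring = 0: ω_sun/ω_arm = (N1+N3)/N1; set equal to 44/9  ⇒  N3/N1 = 44/9 − 1 = 35/9
N3 = N1 + 2·N2  ⇒  N2/N1 = (N3/N1 − 1)/2 = (35/9 − 1)/2 = 13/9
smallest multiple with N1 ≥ 12 and N2 ≥ 10: k = 2  ⇒  N1 = 2·9 = 18, N2 = 2·13 = 26 (N1 ≤ 40, N2 ≤ 30, N2 ≠ N1 ✓), N3 = 18 + 2·26 = 70
check: (N1+N3)/N1 with N1 = 18, N3 = 70 gives 44/9; |achieved − target| = 0 ≤ 11/225 ✓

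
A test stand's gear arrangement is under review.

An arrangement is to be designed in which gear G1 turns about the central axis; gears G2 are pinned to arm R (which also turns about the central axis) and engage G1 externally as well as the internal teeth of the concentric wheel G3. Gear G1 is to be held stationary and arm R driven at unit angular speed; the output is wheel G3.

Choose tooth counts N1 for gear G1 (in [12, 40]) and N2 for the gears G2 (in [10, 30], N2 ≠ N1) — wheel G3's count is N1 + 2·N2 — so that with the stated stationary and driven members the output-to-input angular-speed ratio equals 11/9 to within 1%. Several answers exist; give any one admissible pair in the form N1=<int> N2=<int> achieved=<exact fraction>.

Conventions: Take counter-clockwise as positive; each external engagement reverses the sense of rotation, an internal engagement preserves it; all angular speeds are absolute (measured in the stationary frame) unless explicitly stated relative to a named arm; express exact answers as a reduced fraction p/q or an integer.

N1=12 N2=21 achieved=11/9

topology: planetary set — design target 11/9, arm = carrier (Willis)
Willis with ω_sun = 0: ω_ring/ω_arm = (N1+N3)/N3; set equal to 11/9  ⇒  N3/N1 = 1/(11/9 − 1) = 9/2
N3 = N1 + 2·N2  ⇒  N2/N1 = (N3/N1 − 1)/2 = (9/2 − 1)/2 = 7/4
smallest multiple with N1 ≥ 12 and N2 ≥ 10: k = 3  ⇒  N1 = 3·4 = 12, N2 = 3·7 = 21 (N1 ≤ 40, N2 ≤ 30, N2 ≠ N1 ✓), N3 = 12 + 2·21 = 54
check: (N1+N3)/N3 with N1 = 12, N3 = 54 gives 11/9; |achieved − target| = 0 ≤ 11/900 ✓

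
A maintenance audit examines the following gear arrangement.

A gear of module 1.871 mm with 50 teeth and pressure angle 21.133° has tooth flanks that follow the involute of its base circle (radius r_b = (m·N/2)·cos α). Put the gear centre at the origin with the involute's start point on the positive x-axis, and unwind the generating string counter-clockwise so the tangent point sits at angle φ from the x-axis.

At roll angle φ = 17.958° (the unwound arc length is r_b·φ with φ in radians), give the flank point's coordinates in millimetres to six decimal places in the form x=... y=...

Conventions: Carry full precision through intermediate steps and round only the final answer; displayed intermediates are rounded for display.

x=45.719832 y=0.443394

recognized (one wheel, involute flank): single-mesh tooth geometry, m = 1.871, N = 50
pitch radius r_p = m·N/2 = 1.871·50/2 = 46.775000
base radius r_b = r_p·cos α = 46.775000·cos 21.133° = 43.629196
roll angle φ = 17.958° = 0.31342623 rad
x = r_b·(cos φ + φ·sin φ) = 45.719832
y = r_b·(sin φ − φ·cos φ) = 0.443394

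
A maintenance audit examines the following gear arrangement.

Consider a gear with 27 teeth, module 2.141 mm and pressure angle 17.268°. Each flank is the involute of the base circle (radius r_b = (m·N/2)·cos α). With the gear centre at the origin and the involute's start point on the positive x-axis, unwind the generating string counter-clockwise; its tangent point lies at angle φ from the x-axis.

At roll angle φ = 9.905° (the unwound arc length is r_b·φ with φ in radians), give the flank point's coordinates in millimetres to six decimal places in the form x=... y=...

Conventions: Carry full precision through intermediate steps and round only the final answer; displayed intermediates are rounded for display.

x=28.010082 y=0.047391

class = single-mesh tooth geometry [base-circle involute, m = 2.141, 27T]
pitch radius r_p = m·N/2 = 2.141·27/2 = 28.903500
base radius r_b = r_p·cos α = 28.903500·cos 17.268° = 27.600725
roll angle φ = 9.905° = 0.17287486 rad
x = r_b·(cos φ + φ·sin φ) = 28.010082
y = r_b·(sin φ − φ·cos φ) = 0.047391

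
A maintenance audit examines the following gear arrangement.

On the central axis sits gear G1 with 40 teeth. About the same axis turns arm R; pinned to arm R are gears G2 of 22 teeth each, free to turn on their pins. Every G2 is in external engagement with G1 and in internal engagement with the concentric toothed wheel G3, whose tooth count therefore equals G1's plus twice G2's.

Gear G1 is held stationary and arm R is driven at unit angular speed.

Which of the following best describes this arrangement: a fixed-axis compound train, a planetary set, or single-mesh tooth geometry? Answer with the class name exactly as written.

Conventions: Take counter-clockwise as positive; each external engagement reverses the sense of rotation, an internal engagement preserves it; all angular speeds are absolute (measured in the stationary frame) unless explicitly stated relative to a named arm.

class = planetary set [G3 = 40+2·22 = 84; Willis about the carrier]
classification: planetary set

planetary set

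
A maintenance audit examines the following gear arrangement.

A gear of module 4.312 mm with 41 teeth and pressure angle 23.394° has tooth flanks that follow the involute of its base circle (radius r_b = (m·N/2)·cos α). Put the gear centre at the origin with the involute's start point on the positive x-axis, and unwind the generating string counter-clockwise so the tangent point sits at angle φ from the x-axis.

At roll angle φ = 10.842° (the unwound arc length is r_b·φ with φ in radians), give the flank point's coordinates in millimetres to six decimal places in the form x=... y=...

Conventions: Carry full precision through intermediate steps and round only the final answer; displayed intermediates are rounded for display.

x=82.569058 y=0.182584

single-mesh involute tooth geometry (41T wheel at module 4.312)
pitch radius r_p = m·N/2 = 4.312·41/2 = 88.396000
base radius r_b = r_p·cos α = 88.396000·cos 23.394° = 81.129514
roll angle φ = 10.842° = 0.18922860 rad
x = r_b·(cos φ + φ·sin φ) = 82.569058
y = r_b·(sin φ − φ·cos φ) = 0.182584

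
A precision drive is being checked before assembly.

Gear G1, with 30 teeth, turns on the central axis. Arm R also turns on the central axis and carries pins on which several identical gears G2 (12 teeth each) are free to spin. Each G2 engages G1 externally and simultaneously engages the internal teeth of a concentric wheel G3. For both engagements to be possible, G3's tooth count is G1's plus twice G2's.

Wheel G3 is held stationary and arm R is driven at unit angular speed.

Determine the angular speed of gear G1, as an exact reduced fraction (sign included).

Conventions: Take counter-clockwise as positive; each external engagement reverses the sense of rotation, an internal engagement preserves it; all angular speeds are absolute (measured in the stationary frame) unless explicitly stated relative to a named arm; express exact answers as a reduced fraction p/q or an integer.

class = planetary set [G3 = 30+2·12 = 54; Willis about the carrier]
ring teeth: 30 + 2·12 = 54
30(ω_sun−ω_arm) = −54(ω_ring−ω_arm),  ω_ring = 0, ω_arm = 1
ω_sun = 1 − (54/30)(0−1) = 14/5
exact speed ratio = 14/5

14/5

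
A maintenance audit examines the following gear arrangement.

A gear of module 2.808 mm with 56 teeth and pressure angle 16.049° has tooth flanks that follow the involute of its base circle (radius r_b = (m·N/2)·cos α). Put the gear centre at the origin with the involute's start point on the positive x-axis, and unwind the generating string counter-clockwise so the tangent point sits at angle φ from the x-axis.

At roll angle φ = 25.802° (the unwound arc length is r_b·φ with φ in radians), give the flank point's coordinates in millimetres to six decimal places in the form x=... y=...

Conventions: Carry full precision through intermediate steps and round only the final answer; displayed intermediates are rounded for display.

topology: single-mesh involute geometry — m = 2.808, N = 56
pitch radius r_p = m·N/2 = 2.808·56/2 = 78.624000
base radius r_b = r_p·cos α = 78.624000·cos 16.049° = 75.559678
roll angle φ = 25.802° = 0.45032985 rad
x = r_b·(cos φ + φ·sin φ) = 82.837230
y = r_b·(sin φ − φ·cos φ) = 2.253866

x=82.837230 y=2.253866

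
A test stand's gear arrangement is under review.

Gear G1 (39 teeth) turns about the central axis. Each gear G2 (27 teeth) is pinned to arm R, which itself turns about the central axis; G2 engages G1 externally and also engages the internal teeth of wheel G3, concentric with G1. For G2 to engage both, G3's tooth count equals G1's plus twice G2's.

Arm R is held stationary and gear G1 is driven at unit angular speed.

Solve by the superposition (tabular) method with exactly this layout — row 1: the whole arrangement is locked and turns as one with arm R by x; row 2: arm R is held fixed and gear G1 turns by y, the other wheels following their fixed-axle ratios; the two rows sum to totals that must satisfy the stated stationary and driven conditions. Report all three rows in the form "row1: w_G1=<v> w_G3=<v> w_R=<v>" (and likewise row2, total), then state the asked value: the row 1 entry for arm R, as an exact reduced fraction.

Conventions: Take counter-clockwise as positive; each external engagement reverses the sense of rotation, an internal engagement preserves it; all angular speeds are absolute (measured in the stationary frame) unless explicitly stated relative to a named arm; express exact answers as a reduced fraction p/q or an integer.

row1: w_G1=0 w_G3=0 w_R=0
row2: w_G1=1 w_G3=-13/31 w_R=0
total: w_G1=1 w_G3=-13/31 w_R=0
asked value: 0

planetary set (39T centre, 27T on arm, 93T internal) — Willis relation
row 1 — lock + rotate with arm: ω_sun = ω_ring = ω_arm = x
row 2: sun turns y, ring = −(39/93)·y, arm 0
boundary: total ω_arm = x = 0 and total ω_sun = x + y = 1  ⇒  y = 1, x = 0
row 2 ring = −(39/93)·1 = -13/31
totals (row 1 + row 2): sun 0 + 1 = 1, ring 0 + (-13/31) = -13/31, arm 0 + 0 = 0
asked cell (row1, arm) = 0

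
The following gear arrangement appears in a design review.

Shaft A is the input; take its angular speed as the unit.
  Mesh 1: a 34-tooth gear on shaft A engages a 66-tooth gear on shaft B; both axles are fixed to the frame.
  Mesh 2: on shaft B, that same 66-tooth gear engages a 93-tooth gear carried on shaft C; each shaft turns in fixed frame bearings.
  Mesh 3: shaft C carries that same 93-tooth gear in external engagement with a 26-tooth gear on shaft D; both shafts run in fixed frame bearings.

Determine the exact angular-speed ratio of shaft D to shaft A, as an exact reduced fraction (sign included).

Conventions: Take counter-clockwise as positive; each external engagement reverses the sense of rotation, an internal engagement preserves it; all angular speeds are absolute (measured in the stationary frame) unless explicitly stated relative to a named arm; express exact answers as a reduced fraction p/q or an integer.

-17/13

class = fixed-axis compound train [3 meshes; 3 ratios multiply, 3 sense flips]
mesh 1 [34T→66T]: running ratio 17/33, sense −
mesh 2 [66T→93T]: running ratio 34/93, sense +
mesh 3 [93T→26T]: running ratio 17/13, sense −
ω_out/ω_in = -17/13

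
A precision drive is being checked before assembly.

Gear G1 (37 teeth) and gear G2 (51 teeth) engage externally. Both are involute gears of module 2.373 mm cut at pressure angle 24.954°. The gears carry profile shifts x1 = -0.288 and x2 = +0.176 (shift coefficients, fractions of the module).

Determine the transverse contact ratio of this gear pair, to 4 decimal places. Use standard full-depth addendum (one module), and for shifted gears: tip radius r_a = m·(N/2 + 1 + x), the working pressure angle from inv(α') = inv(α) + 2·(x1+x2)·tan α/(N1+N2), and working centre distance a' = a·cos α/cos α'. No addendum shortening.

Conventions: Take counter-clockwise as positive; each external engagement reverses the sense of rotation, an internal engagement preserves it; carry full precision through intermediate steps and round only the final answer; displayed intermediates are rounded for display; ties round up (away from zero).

single-mesh involute tooth geometry (37T engaging 51T at module 2.373)
base radii: r_b1 = 39.802248, r_b2 = 54.862558
tip radii: r_a1 = 45.590076, r_a2 = 63.302148
inv(α') = inv(24.954°) + 2·(-0.288+0.176)·tan α/(37+51) = 0.02861666  ⇒  α' = 24.63600°
a' = a·cos α / cos α' = 104.4120·cos 24.954°/cos 24.63600° = 104.144633
action lengths: √(r_a1²−r_b1²) = 22.231422, √(r_a2²−r_b2²) = 31.579451
base pitch p_b = π·m·cos α = 6.759051
CR = (22.231422 + 31.579451 − 104.144633·sin 24.63600°)/6.759051 = 1.538379
contact ratio ≈ 1.5384

1.5384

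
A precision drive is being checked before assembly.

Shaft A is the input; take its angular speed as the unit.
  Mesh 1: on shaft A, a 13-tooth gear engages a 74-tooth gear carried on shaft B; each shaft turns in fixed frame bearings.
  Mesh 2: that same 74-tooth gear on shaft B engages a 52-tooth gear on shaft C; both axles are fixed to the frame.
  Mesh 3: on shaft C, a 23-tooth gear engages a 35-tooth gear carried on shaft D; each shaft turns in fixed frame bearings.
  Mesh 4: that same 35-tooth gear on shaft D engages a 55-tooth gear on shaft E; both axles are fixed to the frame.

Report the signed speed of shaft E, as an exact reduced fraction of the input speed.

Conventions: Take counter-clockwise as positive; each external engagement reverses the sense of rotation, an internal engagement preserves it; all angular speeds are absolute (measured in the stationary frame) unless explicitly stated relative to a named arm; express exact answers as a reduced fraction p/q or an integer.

4-mesh fixed-axis compound train (all bearings frame-fixed)
mesh 1 [13T→74T]: |ω|/ω_in = 1×13/74 = 13/74, sense flips to −
mesh 2 [74T→52T]: |ω|/ω_in = (13/74)×74/52 = 1/4, sense flips to +
mesh 3 [23T→35T]: |ω|/ω_in = (1/4)×23/35 = 23/140, sense flips to −
mesh 4 [35T→55T]: |ω|/ω_in = (23/140)×35/55 = 23/220, sense flips to +
signed output speed (× input speed) = 23/220

23/220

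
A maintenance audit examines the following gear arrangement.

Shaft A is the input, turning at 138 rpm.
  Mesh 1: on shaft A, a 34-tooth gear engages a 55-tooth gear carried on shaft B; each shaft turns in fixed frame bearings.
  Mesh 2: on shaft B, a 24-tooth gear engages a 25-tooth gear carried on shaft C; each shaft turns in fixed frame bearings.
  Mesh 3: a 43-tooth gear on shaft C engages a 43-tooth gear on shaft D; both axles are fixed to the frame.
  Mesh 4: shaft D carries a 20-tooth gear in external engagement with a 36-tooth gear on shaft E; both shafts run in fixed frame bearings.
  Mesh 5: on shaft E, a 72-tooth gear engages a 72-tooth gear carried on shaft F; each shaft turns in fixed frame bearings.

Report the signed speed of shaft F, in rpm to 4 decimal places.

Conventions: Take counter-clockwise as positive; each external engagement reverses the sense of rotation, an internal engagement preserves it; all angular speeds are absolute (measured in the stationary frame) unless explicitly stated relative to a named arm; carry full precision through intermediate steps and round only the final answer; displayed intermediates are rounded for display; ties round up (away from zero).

recognized (6 fixed axles, 5 meshes): fixed-axis compound train
mesh 1 [34T→55T]: ω = 138.0000×34/55 = 85.3091 rpm, sense flips to −
mesh 2 [24T→25T]: ω = 85.3091×24/25 = 81.8967 rpm, sense flips to +
mesh 3 [43T→43T]: ω = 81.8967×43/43 = 81.8967 rpm, sense flips to −
mesh 4 [20T→36T]: ω = 81.8967×20/36 = 45.4982 rpm, sense flips to +
mesh 5 [72T→72T]: ω = 45.4982×72/72 = 45.4982 rpm, sense flips to −
signed output speed = -45.4982 rpm

-45.4982 rpm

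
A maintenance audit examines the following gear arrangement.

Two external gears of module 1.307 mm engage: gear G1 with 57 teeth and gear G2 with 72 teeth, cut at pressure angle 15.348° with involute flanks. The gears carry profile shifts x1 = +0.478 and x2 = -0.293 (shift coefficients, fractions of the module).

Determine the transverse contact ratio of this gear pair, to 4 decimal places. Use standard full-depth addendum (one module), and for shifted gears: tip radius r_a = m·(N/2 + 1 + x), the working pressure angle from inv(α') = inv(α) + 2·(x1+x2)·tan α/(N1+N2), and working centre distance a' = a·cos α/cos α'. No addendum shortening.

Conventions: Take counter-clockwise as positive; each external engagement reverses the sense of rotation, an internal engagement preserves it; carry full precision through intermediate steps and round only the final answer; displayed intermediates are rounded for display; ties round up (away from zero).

2.0303

single-mesh involute tooth geometry (57T engaging 72T at module 1.307)
base radii: r_b1 = 35.921035, r_b2 = 45.373938
tip radii: r_a1 = 39.181246, r_a2 = 47.976049
inv(α') = inv(15.348°) + 2·(+0.478-0.293)·tan α/(57+72) = 0.00738381  ⇒  α' = 15.92374°
a' = a·cos α / cos α' = 84.3015·cos 15.348°/cos 15.92374° = 84.538923
action lengths: √(r_a1²−r_b1²) = 15.647662, √(r_a2²−r_b2²) = 15.585474
base pitch p_b = π·m·cos α = 3.959623
CR = (15.647662 + 15.585474 − 84.538923·sin 15.92374°)/3.959623 = 2.030304
contact ratio ≈ 2.0303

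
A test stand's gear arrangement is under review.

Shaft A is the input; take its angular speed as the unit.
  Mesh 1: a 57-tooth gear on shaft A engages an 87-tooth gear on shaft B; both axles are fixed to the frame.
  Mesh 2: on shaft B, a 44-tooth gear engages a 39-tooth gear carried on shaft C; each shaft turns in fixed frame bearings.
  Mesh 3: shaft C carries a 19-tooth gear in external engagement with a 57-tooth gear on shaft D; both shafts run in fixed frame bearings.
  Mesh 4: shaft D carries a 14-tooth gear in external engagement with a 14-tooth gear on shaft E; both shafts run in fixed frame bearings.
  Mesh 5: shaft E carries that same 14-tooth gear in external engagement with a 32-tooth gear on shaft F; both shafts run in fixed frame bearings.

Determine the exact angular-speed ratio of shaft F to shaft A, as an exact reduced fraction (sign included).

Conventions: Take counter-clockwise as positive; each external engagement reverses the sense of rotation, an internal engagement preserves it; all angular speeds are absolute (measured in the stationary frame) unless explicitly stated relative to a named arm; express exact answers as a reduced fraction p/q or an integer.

class = fixed-axis compound train [5 meshes; 5 ratios multiply, 5 sense flips]
mesh 1 [57T→87T]: running ratio 19/29, sense −
mesh 2 [44T→39T]: running ratio 836/1131, sense +
mesh 3 [19T→57T]: running ratio 836/3393, sense −
mesh 4 [14T→14T]: running ratio 836/3393, sense +
mesh 5 [14T→32T]: running ratio 1463/13572, sense −
ω_out/ω_in = -1463/13572

-1463/13572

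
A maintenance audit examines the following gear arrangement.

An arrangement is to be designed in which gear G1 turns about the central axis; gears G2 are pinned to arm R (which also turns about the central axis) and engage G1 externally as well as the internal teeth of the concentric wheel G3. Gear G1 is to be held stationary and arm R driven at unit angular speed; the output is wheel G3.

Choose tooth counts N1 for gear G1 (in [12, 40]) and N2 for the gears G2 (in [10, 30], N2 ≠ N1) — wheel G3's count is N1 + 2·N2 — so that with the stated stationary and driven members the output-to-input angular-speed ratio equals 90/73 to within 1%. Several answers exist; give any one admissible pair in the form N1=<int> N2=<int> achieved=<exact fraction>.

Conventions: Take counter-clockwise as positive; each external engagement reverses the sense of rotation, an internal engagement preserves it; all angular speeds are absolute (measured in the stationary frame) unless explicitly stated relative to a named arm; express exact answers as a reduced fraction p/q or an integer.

N1=17 N2=28 achieved=90/73

topology: planetary set — design target 90/73, arm = carrier (Willis)
Willis with ω_sun = 0: ω_ring/ω_arm = (N1+N3)/N3; set equal to 90/73  ⇒  N3/N1 = 1/(90/73 − 1) = 73/17
N3 = N1 + 2·N2  ⇒  N2/N1 = (N3/N1 − 1)/2 = (73/17 − 1)/2 = 28/17
smallest multiple with N1 ≥ 12 and N2 ≥ 10: k = 1  ⇒  N1 = 1·17 = 17, N2 = 1·28 = 28 (N1 ≤ 40, N2 ≤ 30, N2 ≠ N1 ✓), N3 = 17 + 2·28 = 73
check: (N1+N3)/N3 with N1 = 17, N3 = 73 gives 90/73; |achieved − target| = 0 ≤ 9/730 ✓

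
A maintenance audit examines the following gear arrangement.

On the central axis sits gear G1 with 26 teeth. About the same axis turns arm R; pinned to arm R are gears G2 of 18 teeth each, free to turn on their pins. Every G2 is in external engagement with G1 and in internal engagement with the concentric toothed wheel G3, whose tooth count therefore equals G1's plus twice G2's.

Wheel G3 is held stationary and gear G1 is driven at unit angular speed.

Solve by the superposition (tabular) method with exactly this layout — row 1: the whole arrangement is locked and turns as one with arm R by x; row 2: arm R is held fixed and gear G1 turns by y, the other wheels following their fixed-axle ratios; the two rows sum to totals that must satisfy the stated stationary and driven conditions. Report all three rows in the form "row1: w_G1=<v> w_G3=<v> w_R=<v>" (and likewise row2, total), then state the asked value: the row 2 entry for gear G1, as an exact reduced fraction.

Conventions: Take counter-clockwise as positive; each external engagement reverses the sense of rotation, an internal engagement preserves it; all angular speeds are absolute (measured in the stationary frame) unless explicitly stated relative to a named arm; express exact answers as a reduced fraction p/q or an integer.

row1: w_G1=13/44 w_G3=13/44 w_R=13/44
row2: w_G1=31/44 w_G3=-13/44 w_R=0
total: w_G1=1 w_G3=0 w_R=13/44
asked value: 31/44

recognized (axles ride arm R): planetary set, 26/18/62 teeth
row 1 — lock + rotate with arm: ω_sun = ω_ring = ω_arm = x
row 2: sun turns y, ring = −(26/62)·y, arm 0
boundary: total ω_ring = x − (26/62)·y = 0 and total ω_sun = x + y = 1  ⇒  y = 31/44, x = 13/44
row 2 ring = −(26/62)·31/44 = -13/44
totals (row 1 + row 2): sun 13/44 + 31/44 = 1, ring 13/44 + (-13/44) = 0, arm 13/44 + 0 = 13/44
asked cell (row2, sun) = 31/44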